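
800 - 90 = 710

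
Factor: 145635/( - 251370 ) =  - 73/126 = - 2^( - 1 ) * 3^( - 2 )*7^(-1)*73^1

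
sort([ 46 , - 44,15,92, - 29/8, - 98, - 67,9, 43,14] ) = [ - 98, - 67, - 44, - 29/8, 9,14,15, 43, 46 , 92 ]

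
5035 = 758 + 4277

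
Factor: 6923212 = 2^2*263^1* 6581^1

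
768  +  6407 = 7175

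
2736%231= 195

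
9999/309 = 32  +  37/103 = 32.36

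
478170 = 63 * 7590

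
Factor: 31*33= 1023 = 3^1*11^1*31^1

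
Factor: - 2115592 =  - 2^3*67^1 * 3947^1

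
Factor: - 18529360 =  - 2^4*5^1* 61^1*3797^1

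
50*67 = 3350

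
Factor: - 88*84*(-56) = 413952 = 2^8*3^1*7^2*11^1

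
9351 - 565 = 8786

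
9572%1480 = 692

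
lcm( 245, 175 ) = 1225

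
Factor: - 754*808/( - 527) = 609232/527 = 2^4*13^1*17^(  -  1 )*29^1 * 31^( - 1 )*101^1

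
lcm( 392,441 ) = 3528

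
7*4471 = 31297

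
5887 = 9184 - 3297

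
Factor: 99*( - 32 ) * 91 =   -  288288 = - 2^5*3^2*7^1*11^1*13^1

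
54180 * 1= 54180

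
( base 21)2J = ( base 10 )61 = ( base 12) 51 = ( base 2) 111101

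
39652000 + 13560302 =53212302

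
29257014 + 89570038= 118827052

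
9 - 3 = 6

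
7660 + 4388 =12048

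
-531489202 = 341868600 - 873357802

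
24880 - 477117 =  - 452237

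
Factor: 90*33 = 2^1*3^3*5^1*11^1= 2970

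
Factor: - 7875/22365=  - 25/71 = - 5^2*71^( - 1)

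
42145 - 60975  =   - 18830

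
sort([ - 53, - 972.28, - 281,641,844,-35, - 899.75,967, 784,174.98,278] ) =[ - 972.28,-899.75, - 281, - 53 ,  -  35,  174.98, 278,641,  784,844, 967] 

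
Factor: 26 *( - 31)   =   -2^1 * 13^1 * 31^1 = - 806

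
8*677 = 5416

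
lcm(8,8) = 8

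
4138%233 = 177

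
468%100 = 68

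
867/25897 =867/25897 = 0.03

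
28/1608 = 7/402 = 0.02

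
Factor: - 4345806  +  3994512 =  - 351294 = - 2^1*3^1*58549^1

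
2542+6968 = 9510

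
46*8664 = 398544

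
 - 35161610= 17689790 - 52851400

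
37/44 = 37/44 = 0.84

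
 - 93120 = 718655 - 811775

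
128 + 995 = 1123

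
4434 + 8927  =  13361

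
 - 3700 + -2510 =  - 6210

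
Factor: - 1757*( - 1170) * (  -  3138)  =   - 2^2 * 3^3 * 5^1 * 7^1*13^1*251^1*523^1 = - 6450755220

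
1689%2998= 1689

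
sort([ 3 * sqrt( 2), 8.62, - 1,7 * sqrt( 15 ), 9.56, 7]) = [ - 1, 3*sqrt(2), 7,8.62,9.56, 7 * sqrt(15) ]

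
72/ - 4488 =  - 1 + 184/187= - 0.02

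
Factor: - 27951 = - 3^1 * 7^1*11^3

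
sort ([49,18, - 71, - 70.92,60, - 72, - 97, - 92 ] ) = [ - 97, - 92, - 72,-71, - 70.92,18 , 49, 60 ]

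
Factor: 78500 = 2^2 * 5^3*157^1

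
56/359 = 56/359 = 0.16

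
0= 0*616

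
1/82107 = 1/82107= 0.00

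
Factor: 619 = 619^1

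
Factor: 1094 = 2^1 * 547^1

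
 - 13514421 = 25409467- 38923888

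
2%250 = 2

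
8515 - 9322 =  - 807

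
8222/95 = 86 + 52/95 = 86.55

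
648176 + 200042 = 848218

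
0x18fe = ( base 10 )6398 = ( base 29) 7HI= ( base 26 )9C2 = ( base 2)1100011111110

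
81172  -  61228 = 19944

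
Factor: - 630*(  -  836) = 2^3*3^2 * 5^1*7^1 * 11^1  *19^1 = 526680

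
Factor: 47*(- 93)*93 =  - 3^2 *31^2*47^1 = - 406503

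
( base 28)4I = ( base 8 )202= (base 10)130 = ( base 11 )109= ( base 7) 244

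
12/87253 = 12/87253 = 0.00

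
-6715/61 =  -  111 + 56/61 = -110.08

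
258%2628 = 258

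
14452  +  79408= 93860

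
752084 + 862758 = 1614842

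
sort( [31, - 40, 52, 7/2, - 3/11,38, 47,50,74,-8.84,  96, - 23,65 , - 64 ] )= [ - 64,  -  40 ,-23, - 8.84, - 3/11,7/2, 31,38 , 47,50, 52,65, 74,96] 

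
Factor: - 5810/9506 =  - 5^1 * 7^( - 1 )*83^1 * 97^(  -  1) = - 415/679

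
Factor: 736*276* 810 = 164540160 = 2^8*3^5 * 5^1*23^2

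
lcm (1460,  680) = 49640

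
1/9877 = 1/9877 = 0.00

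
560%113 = 108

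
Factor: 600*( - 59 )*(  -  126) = 2^4*3^3*5^2*7^1*59^1 = 4460400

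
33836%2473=1687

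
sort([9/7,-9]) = [-9,9/7]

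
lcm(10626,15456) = 170016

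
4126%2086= 2040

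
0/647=0 = 0.00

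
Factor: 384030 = 2^1*3^2*5^1*17^1*251^1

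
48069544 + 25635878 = 73705422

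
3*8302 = 24906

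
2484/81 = 92/3 = 30.67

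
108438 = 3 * 36146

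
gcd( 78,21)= 3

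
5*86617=433085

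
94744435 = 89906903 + 4837532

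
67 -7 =60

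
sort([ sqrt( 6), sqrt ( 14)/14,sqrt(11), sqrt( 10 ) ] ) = [ sqrt(14)/14,  sqrt( 6), sqrt(10) , sqrt(11 )] 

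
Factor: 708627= 3^1*236209^1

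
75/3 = 25=25.00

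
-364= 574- 938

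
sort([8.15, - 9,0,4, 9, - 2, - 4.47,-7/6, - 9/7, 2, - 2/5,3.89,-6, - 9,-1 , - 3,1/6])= [ - 9, - 9, - 6, - 4.47, - 3, -2, - 9/7 , - 7/6,  -  1 ,-2/5,0,  1/6,2, 3.89, 4,8.15 , 9 ]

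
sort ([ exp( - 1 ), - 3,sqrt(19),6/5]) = [-3,  exp( - 1) , 6/5,sqrt(19)] 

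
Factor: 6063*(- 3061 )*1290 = -2^1*3^2*5^1*43^2*47^1*3061^1=   -23940907470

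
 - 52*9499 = - 493948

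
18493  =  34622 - 16129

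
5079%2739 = 2340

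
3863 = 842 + 3021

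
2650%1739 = 911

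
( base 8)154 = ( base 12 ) 90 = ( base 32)3c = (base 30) 3I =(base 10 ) 108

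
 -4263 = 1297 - 5560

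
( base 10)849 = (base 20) 229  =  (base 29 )108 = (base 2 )1101010001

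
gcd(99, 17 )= 1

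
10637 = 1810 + 8827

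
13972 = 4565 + 9407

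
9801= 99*99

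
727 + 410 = 1137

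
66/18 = 3 + 2/3 = 3.67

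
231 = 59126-58895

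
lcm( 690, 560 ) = 38640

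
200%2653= 200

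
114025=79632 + 34393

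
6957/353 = 6957/353= 19.71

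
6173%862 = 139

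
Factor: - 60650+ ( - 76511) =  - 19^1*7219^1 = - 137161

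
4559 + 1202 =5761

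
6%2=0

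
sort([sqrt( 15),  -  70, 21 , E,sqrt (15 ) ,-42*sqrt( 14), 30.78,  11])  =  [  -  42*sqrt( 14),-70, E,sqrt( 15 ),sqrt( 15),11, 21, 30.78 ]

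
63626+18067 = 81693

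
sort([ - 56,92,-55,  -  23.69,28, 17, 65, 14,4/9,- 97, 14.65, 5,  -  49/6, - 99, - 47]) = [ - 99, - 97, - 56, - 55, - 47, - 23.69, - 49/6, 4/9,5,14,14.65, 17, 28, 65,92 ]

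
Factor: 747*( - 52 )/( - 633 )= 12948/211 = 2^2*3^1*13^1*83^1 * 211^( - 1) 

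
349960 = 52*6730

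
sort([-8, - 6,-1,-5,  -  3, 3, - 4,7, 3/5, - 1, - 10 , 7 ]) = [ - 10,-8, - 6, - 5,-4 ,-3, - 1, - 1, 3/5 , 3, 7 , 7]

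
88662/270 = 14777/45  =  328.38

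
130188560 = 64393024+65795536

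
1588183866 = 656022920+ 932160946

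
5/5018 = 5/5018 = 0.00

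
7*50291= 352037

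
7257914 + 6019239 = 13277153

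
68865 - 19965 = 48900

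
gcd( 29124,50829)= 3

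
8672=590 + 8082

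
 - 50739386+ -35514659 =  - 86254045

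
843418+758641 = 1602059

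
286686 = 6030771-5744085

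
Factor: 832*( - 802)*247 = -164814208=-2^7* 13^2*19^1 * 401^1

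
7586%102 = 38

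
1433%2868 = 1433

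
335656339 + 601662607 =937318946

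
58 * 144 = 8352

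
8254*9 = 74286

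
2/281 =2/281 = 0.01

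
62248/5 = 62248/5   =  12449.60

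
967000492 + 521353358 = 1488353850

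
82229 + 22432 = 104661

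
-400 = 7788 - 8188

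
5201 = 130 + 5071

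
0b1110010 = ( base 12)96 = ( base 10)114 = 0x72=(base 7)222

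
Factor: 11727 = 3^2*1303^1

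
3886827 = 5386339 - 1499512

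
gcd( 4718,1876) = 14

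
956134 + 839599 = 1795733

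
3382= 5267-1885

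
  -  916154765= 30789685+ - 946944450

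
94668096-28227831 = 66440265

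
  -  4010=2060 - 6070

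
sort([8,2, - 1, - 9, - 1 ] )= [ - 9, - 1 , -1, 2,8 ] 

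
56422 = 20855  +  35567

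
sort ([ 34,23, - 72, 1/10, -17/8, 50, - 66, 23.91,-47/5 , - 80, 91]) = [-80,-72, -66, - 47/5,-17/8,1/10,23,23.91, 34, 50,91] 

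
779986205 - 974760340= -194774135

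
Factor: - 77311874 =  - 2^1*19^1 * 991^1*2053^1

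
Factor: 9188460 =2^2*3^2*5^1*51047^1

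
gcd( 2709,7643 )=1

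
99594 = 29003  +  70591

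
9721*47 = 456887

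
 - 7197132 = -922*7806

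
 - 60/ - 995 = 12/199 = 0.06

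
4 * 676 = 2704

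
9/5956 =9/5956 = 0.00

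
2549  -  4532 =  -1983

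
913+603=1516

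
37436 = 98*382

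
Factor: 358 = 2^1*179^1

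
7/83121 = 7/83121 = 0.00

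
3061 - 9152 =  - 6091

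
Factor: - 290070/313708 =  - 145035/156854 = -2^( - 1 )*3^2 *5^1*11^1*293^1*78427^(-1)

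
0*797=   0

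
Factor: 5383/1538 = 7/2  =  2^( - 1) * 7^1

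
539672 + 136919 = 676591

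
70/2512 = 35/1256=0.03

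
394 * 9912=3905328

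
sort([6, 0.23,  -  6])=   [ - 6,0.23, 6]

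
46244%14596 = 2456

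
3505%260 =125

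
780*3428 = 2673840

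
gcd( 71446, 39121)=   1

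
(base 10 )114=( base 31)3l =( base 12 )96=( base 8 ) 162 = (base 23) 4M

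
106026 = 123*862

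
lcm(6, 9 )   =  18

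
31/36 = 31/36   =  0.86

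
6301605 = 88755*71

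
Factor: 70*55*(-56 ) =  - 215600 = - 2^4*5^2*7^2*11^1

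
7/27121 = 7/27121 =0.00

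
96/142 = 48/71 = 0.68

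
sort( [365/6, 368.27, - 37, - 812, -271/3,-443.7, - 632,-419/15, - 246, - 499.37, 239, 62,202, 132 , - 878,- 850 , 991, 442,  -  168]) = [-878, - 850, - 812, - 632, - 499.37, - 443.7, - 246,-168, - 271/3, - 37,-419/15, 365/6,  62,132,202,239, 368.27, 442,991 ] 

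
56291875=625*90067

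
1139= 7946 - 6807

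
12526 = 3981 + 8545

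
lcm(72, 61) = 4392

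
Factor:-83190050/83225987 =-2^1*5^2*13^( - 1 )*31^1*37^( - 1)*71^( - 1)*191^1*281^1*2437^( -1)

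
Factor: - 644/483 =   -  2^2*3^( - 1 ) = - 4/3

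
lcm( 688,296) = 25456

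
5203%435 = 418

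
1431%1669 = 1431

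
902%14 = 6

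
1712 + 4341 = 6053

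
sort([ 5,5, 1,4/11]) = [ 4/11,1, 5 , 5]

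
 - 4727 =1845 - 6572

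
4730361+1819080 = 6549441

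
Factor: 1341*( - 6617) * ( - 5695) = 50533995915 = 3^2*5^1*13^1 * 17^1 * 67^1 * 149^1*509^1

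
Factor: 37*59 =37^1*59^1 = 2183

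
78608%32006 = 14596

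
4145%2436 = 1709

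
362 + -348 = 14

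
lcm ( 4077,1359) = 4077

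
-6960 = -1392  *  5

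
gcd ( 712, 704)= 8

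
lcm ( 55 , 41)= 2255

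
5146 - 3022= 2124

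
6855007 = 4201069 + 2653938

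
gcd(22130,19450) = 10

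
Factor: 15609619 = 15609619^1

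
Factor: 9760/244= 40  =  2^3 * 5^1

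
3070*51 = 156570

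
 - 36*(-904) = 32544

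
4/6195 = 4/6195=   0.00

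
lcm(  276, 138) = 276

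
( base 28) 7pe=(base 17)147e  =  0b1100000111010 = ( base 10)6202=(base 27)8dj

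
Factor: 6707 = 19^1*353^1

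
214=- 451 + 665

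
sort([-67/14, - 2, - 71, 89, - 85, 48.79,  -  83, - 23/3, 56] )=[ - 85,-83, -71, - 23/3,  -  67/14, - 2,48.79, 56, 89]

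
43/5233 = 43/5233 =0.01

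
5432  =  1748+3684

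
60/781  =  60/781 = 0.08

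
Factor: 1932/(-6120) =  - 2^(-1) * 3^( - 1)* 5^( - 1 )*7^1*17^( - 1)*23^1 = - 161/510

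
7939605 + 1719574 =9659179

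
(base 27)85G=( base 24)a97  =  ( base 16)175F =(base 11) 454a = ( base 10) 5983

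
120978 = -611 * ( - 198)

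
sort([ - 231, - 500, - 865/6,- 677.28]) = [ - 677.28, - 500, - 231,  -  865/6]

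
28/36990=14/18495 = 0.00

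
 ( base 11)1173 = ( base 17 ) 552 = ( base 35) 18r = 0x5fc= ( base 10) 1532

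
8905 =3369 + 5536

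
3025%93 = 49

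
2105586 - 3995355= - 1889769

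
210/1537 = 210/1537 = 0.14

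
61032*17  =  1037544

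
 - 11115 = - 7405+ - 3710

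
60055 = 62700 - 2645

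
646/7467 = 34/393  =  0.09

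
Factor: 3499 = 3499^1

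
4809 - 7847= - 3038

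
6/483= 2/161 = 0.01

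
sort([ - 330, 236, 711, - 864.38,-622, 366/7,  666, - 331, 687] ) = [-864.38, - 622,-331, - 330,366/7,236 , 666, 687, 711 ] 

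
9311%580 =31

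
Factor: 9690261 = 3^1*7^1*461441^1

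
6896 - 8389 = - 1493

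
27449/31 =27449/31 = 885.45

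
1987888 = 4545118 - 2557230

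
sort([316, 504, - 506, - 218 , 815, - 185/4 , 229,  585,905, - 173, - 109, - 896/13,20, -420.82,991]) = [ - 506, - 420.82, - 218, - 173, - 109 , - 896/13, - 185/4,20,  229,316,504,585, 815, 905 , 991 ] 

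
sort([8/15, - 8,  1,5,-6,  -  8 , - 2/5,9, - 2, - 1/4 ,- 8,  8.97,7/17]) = [ - 8, - 8, -8, - 6, - 2 , - 2/5, - 1/4 , 7/17,8/15,1,5,8.97,9 ] 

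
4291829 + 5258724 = 9550553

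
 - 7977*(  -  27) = 215379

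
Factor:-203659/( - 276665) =5^( - 1)*55333^( - 1 )*203659^1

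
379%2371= 379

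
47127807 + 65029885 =112157692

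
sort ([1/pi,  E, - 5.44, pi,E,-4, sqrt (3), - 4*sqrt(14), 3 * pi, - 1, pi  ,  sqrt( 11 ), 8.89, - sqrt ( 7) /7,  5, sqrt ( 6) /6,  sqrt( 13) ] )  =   [ - 4*sqrt(14 ), - 5.44, - 4,-1, - sqrt( 7)/7,  1/pi, sqrt(6) /6,sqrt( 3)  ,  E,E, pi, pi, sqrt( 11), sqrt(13), 5,8.89,  3*pi ]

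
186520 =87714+98806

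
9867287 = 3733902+6133385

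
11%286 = 11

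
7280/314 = 3640/157 = 23.18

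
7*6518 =45626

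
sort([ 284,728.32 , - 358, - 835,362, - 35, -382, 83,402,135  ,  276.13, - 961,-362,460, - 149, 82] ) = [ - 961,- 835, - 382, - 362, -358, - 149, - 35,82,83,135,276.13,284,  362,402, 460, 728.32 ]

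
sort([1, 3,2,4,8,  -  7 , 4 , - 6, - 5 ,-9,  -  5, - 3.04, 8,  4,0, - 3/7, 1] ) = [ - 9, -7,-6, - 5,  -  5,-3.04, -3/7,0 , 1,1,2,  3,  4,4, 4,8 , 8 ] 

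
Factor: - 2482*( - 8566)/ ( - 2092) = - 5315203/523 = - 17^1*73^1 *523^( - 1) * 4283^1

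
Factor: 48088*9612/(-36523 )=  - 2^5*3^3 *89^1*6011^1 * 36523^(  -  1) = - 462221856/36523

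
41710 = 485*86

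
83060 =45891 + 37169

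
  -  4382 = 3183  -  7565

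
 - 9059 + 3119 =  - 5940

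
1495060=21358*70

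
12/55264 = 3/13816 = 0.00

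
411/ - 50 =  - 411/50= -8.22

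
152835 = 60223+92612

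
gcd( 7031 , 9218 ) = 1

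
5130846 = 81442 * 63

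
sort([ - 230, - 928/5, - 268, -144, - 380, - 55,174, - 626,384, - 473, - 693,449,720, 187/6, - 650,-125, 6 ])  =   [ - 693,-650 , - 626, - 473, - 380, - 268,-230, - 928/5, - 144,-125, - 55 , 6,187/6,  174,384,449,720 ] 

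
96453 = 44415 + 52038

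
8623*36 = 310428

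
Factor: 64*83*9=2^6*3^2*83^1  =  47808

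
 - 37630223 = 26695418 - 64325641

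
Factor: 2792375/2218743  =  3^( - 2)* 5^3 * 89^1*251^1 * 246527^( - 1)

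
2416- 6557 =-4141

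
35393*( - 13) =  - 460109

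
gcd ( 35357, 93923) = 1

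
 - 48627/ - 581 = 48627/581 = 83.70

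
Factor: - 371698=- 2^1*185849^1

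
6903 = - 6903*( - 1 ) 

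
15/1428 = 5/476 = 0.01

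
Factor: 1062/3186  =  3^(  -  1 ) = 1/3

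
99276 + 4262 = 103538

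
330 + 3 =333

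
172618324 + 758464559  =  931082883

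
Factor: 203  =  7^1*29^1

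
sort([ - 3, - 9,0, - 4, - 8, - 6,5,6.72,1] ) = [ - 9, - 8, - 6, - 4,-3,0,1, 5,6.72]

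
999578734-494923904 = 504654830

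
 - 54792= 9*( - 6088)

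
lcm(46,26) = 598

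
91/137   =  91/137 = 0.66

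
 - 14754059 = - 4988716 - 9765343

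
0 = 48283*0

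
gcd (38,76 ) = 38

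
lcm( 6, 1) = 6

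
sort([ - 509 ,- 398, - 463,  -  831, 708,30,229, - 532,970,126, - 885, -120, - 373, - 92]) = [ - 885,- 831 , - 532,-509, - 463, - 398 ,-373, - 120, - 92,30, 126,229,708,970]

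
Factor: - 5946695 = -5^1*1189339^1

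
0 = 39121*0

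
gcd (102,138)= 6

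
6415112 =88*72899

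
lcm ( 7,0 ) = 0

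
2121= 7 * 303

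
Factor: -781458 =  - 2^1 *3^1*139^1*937^1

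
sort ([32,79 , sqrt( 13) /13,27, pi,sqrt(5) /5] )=[sqrt (13)/13,sqrt(5) /5,  pi,  27,32,79 ]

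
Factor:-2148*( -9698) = 2^3*3^1*13^1*179^1*373^1 = 20831304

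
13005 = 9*1445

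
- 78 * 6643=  - 518154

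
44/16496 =11/4124 = 0.00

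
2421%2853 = 2421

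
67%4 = 3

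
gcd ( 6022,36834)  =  2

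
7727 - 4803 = 2924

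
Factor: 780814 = 2^1*390407^1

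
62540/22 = 31270/11 = 2842.73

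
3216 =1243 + 1973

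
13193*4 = 52772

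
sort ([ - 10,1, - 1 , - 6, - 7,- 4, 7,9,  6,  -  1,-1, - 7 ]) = [ - 10, - 7, - 7, - 6, - 4,-1, - 1,-1, 1,6,7,  9 ] 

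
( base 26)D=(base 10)13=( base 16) d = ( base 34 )d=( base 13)10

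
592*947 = 560624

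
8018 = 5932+2086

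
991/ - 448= - 3 + 353/448  =  -2.21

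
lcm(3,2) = 6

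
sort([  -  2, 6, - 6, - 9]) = [ - 9,-6, - 2,6 ] 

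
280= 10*28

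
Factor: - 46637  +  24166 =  - 23^1*977^1 = -  22471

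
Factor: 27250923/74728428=2^(- 2 )*7^1*29^2*1543^1*6227369^( - 1 ) = 9083641/24909476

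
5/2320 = 1/464=0.00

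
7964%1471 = 609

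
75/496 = 75/496 = 0.15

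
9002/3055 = 9002/3055 =2.95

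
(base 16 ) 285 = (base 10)645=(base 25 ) 10K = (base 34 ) ix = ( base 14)341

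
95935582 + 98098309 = 194033891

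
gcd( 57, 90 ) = 3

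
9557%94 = 63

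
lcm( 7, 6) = 42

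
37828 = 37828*1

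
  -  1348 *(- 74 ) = 99752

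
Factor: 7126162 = 2^1 * 17^2* 12329^1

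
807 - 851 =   -  44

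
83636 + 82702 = 166338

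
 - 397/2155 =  - 1 + 1758/2155 = - 0.18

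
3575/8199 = 3575/8199 = 0.44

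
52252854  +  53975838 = 106228692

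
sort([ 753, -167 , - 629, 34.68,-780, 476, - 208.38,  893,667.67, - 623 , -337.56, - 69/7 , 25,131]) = [ - 780, - 629, - 623, - 337.56, - 208.38, - 167, -69/7, 25, 34.68, 131,476, 667.67,753, 893]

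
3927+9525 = 13452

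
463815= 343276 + 120539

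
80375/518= 80375/518 = 155.16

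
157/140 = 1 + 17/140 = 1.12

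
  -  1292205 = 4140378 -5432583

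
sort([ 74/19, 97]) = [74/19,97 ]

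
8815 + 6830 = 15645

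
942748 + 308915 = 1251663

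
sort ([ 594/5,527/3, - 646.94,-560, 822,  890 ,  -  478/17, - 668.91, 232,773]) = [ - 668.91,-646.94, - 560, - 478/17,594/5,527/3 , 232,773, 822,890]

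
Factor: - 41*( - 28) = 2^2*7^1*41^1 = 1148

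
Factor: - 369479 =-11^1*33589^1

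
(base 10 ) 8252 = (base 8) 20074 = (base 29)9NG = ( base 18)1788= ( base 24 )e7k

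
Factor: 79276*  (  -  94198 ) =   -  2^3*13^1* 3623^1*19819^1 = - 7467640648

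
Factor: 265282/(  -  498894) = -3^(- 1 )*11^(- 1 )*23^1*73^1*79^1*7559^( - 1) = - 132641/249447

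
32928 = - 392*(-84 )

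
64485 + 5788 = 70273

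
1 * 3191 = 3191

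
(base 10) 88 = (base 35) 2i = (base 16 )58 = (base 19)4c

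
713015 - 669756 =43259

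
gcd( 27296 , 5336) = 8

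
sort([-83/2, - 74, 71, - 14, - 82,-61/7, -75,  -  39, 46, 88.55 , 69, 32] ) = [ - 82, - 75, - 74, - 83/2 , - 39, -14, - 61/7 , 32, 46, 69, 71, 88.55 ] 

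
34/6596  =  1/194 = 0.01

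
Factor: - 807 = - 3^1*269^1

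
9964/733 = 13 + 435/733 = 13.59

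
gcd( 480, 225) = 15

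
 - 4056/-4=1014/1 = 1014.00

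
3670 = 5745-2075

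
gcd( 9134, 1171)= 1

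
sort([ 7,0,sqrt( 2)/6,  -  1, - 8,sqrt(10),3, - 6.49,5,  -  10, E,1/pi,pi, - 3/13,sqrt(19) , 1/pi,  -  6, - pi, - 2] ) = [ - 10,-8,  -  6.49, - 6,-pi,  -  2,-1,-3/13,0,sqrt(2 ) /6,1/pi, 1/pi,E, 3,pi,sqrt(10 ),sqrt(19 ), 5,7 ] 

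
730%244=242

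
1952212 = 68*28709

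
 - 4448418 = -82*54249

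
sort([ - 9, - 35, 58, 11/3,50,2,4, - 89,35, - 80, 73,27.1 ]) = [ - 89,  -  80,-35, - 9 , 2,11/3,4, 27.1, 35, 50, 58, 73]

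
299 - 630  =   - 331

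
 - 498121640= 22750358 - 520871998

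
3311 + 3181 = 6492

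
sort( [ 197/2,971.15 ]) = [197/2,  971.15 ]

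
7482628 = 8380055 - 897427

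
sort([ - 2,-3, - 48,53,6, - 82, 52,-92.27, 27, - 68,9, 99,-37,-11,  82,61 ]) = [-92.27, - 82, - 68, - 48, - 37, - 11, - 3, - 2,6,9, 27,52, 53,61,82,99] 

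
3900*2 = 7800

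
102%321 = 102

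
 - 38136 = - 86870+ 48734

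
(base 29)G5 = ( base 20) 139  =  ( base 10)469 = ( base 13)2A1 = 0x1d5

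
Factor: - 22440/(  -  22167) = 2^3*3^(  -  2)*5^1*11^1*17^1*821^(  -  1)=7480/7389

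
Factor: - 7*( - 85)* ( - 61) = -5^1*7^1*17^1*61^1 = - 36295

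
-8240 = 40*( - 206 )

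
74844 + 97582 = 172426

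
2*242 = 484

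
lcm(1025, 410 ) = 2050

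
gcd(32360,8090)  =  8090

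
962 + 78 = 1040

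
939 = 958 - 19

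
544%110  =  104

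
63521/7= 63521/7 = 9074.43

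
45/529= 45/529  =  0.09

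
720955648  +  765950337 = 1486905985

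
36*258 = 9288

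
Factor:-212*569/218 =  - 2^1*53^1*109^( - 1)*569^1 = - 60314/109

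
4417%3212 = 1205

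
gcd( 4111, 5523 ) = 1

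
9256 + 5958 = 15214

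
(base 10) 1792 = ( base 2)11100000000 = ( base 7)5140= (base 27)2ca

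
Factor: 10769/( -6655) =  - 89/55 = -  5^( - 1)*11^( - 1) *89^1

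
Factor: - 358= - 2^1 *179^1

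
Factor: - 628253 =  - 251^1*2503^1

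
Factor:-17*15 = -255= - 3^1*5^1*17^1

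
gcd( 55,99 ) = 11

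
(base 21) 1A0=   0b1010001011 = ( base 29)md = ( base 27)O3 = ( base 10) 651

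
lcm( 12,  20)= 60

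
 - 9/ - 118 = 9/118 = 0.08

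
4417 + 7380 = 11797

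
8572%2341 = 1549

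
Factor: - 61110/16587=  - 70/19 = - 2^1 * 5^1*7^1*19^ ( - 1 ) 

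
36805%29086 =7719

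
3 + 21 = 24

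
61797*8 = 494376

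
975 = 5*195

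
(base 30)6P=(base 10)205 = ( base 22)97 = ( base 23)8L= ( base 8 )315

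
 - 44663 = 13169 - 57832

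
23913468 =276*86643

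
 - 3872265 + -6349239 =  - 10221504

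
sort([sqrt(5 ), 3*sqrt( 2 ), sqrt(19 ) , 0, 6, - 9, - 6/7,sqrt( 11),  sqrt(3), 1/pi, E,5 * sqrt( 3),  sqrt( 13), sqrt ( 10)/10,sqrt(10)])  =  [-9 , - 6/7 , 0, sqrt(10)/10, 1/pi, sqrt( 3 ), sqrt( 5 ), E,sqrt( 10), sqrt( 11 ), sqrt(13),3*sqrt( 2),sqrt (19 ), 6,5*sqrt(3)] 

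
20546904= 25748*798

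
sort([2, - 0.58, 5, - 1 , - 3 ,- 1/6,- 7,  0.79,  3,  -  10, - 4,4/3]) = [ - 10,  -  7, - 4,  -  3, - 1, -0.58, - 1/6, 0.79,4/3, 2,3,5]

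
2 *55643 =111286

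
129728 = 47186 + 82542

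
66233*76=5033708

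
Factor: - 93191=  - 7^1*13313^1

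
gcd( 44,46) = 2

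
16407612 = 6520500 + 9887112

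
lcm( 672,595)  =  57120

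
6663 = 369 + 6294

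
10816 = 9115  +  1701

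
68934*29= 1999086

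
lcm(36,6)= 36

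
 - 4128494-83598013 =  - 87726507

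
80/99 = 80/99= 0.81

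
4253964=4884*871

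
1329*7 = 9303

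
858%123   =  120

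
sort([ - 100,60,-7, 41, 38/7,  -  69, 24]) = [ - 100,-69,-7, 38/7, 24, 41,60 ]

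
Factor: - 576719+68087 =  - 508632 = - 2^3*3^1*21193^1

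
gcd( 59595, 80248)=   1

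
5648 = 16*353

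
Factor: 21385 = 5^1*7^1 * 13^1 * 47^1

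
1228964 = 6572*187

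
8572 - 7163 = 1409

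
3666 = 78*47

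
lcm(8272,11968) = 562496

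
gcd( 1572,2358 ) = 786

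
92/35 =92/35  =  2.63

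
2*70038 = 140076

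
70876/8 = 17719/2=8859.50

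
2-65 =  - 63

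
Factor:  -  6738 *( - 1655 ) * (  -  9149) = -2^1*3^1*5^1*7^1 * 331^1*1123^1*1307^1 = -102024067110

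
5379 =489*11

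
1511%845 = 666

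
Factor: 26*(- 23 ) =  - 2^1*13^1*23^1 = -598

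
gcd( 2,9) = 1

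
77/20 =77/20 = 3.85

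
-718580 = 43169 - 761749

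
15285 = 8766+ 6519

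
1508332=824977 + 683355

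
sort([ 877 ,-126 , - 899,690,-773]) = [-899, - 773, - 126, 690, 877 ]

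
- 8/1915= - 8/1915 = - 0.00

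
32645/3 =32645/3 =10881.67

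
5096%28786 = 5096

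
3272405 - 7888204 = -4615799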